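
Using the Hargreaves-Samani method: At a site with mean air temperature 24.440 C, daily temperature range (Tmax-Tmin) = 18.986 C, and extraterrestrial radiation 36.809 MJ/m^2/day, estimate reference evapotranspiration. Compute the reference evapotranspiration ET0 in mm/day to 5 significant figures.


Approach: apply the Hargreaves-Samani method, ET0 = 0.0023*(Tmean+17.8)*sqrt(Tmax-Tmin)*0.408*Ra.
ET0 = 0.0023*(24.440+17.8)*sqrt(18.986)*0.408*36.809 = 6.3574 mm/day
Therefore the reference evapotranspiration ET0 = 6.3574 mm/day.


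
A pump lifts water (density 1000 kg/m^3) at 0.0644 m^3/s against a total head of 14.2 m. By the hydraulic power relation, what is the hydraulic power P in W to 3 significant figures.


Approach: apply the hydraulic power relation, P = rho*g*Q*H.
P = 1000 * 9.81 * 0.0644 * 14.2 = 8970 W
Therefore the hydraulic power P = 8970 W.


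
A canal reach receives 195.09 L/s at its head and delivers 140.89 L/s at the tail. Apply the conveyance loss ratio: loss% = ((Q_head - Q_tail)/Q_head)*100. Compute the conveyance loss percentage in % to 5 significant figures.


loss = ((195.09 - 140.89)/195.09)*100 = 27.782 %
Therefore the conveyance loss percentage = 27.782 %.


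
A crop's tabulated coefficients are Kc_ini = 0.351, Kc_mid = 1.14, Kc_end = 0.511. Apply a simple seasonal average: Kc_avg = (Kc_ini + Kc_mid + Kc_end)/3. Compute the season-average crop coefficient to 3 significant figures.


Kc_avg = (0.351 + 1.14 + 0.511)/3 = 0.667
Therefore the season-average crop coefficient = 0.667.


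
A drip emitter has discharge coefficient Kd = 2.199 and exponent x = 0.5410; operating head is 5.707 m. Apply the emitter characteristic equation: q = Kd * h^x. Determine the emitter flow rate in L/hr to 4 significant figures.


q = 2.199 * 5.707^0.5410 = 5.642 L/hr
Therefore the emitter flow rate = 5.642 L/hr.


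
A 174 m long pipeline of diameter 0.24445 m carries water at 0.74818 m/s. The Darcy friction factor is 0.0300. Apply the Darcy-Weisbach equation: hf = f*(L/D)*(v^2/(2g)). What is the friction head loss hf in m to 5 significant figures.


hf = 0.0300 * (174/0.24445) * (0.74818^2 / (2*9.81))
hf = 0.60925 m
Therefore the friction head loss hf = 0.60925 m.


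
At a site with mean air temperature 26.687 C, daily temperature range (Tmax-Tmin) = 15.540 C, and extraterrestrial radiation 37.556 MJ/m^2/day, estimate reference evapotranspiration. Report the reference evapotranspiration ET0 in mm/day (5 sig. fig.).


Approach: apply the Hargreaves-Samani method, ET0 = 0.0023*(Tmean+17.8)*sqrt(Tmax-Tmin)*0.408*Ra.
ET0 = 0.0023*(26.687+17.8)*sqrt(15.540)*0.408*37.556 = 6.1805 mm/day
Therefore the reference evapotranspiration ET0 = 6.1805 mm/day.


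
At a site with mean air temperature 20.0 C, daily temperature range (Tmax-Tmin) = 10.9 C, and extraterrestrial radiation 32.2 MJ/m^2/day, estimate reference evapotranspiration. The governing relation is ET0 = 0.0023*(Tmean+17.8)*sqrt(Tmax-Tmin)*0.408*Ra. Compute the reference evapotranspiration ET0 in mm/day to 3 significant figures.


ET0 = 0.0023*(20.0+17.8)*sqrt(10.9)*0.408*32.2 = 3.77 mm/day
Therefore the reference evapotranspiration ET0 = 3.77 mm/day.


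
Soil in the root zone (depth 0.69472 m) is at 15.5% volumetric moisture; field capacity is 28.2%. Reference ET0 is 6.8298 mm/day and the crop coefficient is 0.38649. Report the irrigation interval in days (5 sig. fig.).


Approach: apply soil-water budget scheduling, SMD = (FC-theta)/100*depth*1000; ETc = ET0*Kc; interval = SMD/ETc.
Step 1 — soil moisture deficit:
  SMD = (28.2 - 15.5)/100 * 0.69472 * 1000 = 88.22944 mm
Step 2 — daily crop ET (ETc = ET0*Kc):
  ETc = 6.8298 * 0.38649 = 2.639649 mm/day
Step 3 — irrigation interval (SMD/ETc):
  interval = 88.22944 / 2.639649 = 33.425 days
Therefore the irrigation interval = 33.425 days.


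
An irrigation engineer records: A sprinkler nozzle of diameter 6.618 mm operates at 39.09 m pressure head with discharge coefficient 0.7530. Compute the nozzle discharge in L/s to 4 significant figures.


Approach: apply the orifice equation, Q = Cd*A*sqrt(2*g*h), A = pi*(d/2)^2.
A = pi*(6.618e-3/2)^2 = 3.43988e-05 m^2
Q = 0.7530 * 3.43988e-05 * sqrt(2*9.81*39.09) * 1000 = 0.7173 L/s
Therefore the nozzle discharge = 0.7173 L/s.


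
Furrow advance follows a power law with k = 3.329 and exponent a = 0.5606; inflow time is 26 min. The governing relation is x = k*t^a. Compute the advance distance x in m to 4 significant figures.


x = 3.329 * 26^0.5606 = 20.68 m
Therefore the advance distance x = 20.68 m.


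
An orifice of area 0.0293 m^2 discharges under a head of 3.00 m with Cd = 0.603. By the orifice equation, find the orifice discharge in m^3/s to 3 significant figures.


Approach: apply the orifice equation, Q = Cd*A*sqrt(2*g*h).
Q = 0.603 * 0.0293 * sqrt(2*9.81*3.00) = 0.136 m^3/s
Therefore the orifice discharge = 0.136 m^3/s.


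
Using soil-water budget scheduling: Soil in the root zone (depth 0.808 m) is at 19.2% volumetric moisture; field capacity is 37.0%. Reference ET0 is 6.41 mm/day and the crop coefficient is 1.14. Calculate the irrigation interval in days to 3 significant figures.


Approach: apply soil-water budget scheduling, SMD = (FC-theta)/100*depth*1000; ETc = ET0*Kc; interval = SMD/ETc.
Step 1 — soil moisture deficit:
  SMD = (37.0 - 19.2)/100 * 0.808 * 1000 = 143.82 mm
Step 2 — daily crop ET (ETc = ET0*Kc):
  ETc = 6.41 * 1.14 = 7.3074 mm/day
Step 3 — irrigation interval (SMD/ETc):
  interval = 143.82 / 7.3074 = 19.7 days
Therefore the irrigation interval = 19.7 days.


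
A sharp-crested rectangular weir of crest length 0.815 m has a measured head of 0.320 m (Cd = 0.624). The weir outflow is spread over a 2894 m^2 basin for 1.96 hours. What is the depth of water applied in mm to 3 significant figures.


Approach: apply the rectangular weir equation with a volume-to-depth conversion, Q = (2/3)*Cd*L*sqrt(2g)*H^1.5; d = Q*t/A * 1000.
Step 1 — weir discharge:
  Q = (2/3)*0.624*0.815*sqrt(2*9.81)*0.320^1.5 = 0.27185 m^3/s
Step 2 — volume: V = 0.27185 * 1.96*3600 = 1918.2 m^3
Step 3 — depth: d = V/A * 1000 = 1918.2/2894 * 1000 = 663 mm
Therefore the depth of water applied = 663 mm.


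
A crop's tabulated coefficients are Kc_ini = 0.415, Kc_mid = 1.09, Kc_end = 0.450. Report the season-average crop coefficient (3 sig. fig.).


Approach: apply a simple seasonal average, Kc_avg = (Kc_ini + Kc_mid + Kc_end)/3.
Kc_avg = (0.415 + 1.09 + 0.450)/3 = 0.652
Therefore the season-average crop coefficient = 0.652.


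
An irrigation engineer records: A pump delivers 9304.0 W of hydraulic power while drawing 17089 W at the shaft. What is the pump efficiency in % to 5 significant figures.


Approach: apply the efficiency ratio, eta = (P_out/P_in)*100.
eta = (9304.0 / 17089) * 100 = 54.444 %
Therefore the pump efficiency = 54.444 %.


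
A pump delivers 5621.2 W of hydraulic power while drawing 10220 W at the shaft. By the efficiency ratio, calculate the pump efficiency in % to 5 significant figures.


Approach: apply the efficiency ratio, eta = (P_out/P_in)*100.
eta = (5621.2 / 10220) * 100 = 55.002 %
Therefore the pump efficiency = 55.002 %.


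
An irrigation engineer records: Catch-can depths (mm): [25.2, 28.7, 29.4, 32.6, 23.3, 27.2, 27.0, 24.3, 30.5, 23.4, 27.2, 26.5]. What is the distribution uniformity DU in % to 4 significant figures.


Approach: apply the low-quarter distribution uniformity, DU = (mean of lowest quarter of readings / overall mean)*100.
sorted lowest 3 of 12: [23.3, 23.4, 24.3] -> mean = 23.6667 mm
overall mean = 27.1083 mm
DU = (23.6667/27.1083)*100 = 87.30 %
Therefore the distribution uniformity DU = 87.30 %.


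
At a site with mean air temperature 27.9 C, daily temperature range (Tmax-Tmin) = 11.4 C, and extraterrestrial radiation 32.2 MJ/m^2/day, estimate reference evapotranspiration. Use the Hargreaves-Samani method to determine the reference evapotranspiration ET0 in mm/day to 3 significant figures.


Approach: apply the Hargreaves-Samani method, ET0 = 0.0023*(Tmean+17.8)*sqrt(Tmax-Tmin)*0.408*Ra.
ET0 = 0.0023*(27.9+17.8)*sqrt(11.4)*0.408*32.2 = 4.66 mm/day
Therefore the reference evapotranspiration ET0 = 4.66 mm/day.


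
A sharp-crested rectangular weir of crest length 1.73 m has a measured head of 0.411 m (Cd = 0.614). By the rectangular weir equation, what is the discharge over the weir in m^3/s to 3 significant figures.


Approach: apply the rectangular weir equation, Q = (2/3)*Cd*L*sqrt(2g)*H^1.5.
Q = (2/3)*0.614*1.73*sqrt(2*9.81)*0.411^1.5 = 0.826 m^3/s
Therefore the discharge over the weir = 0.826 m^3/s.


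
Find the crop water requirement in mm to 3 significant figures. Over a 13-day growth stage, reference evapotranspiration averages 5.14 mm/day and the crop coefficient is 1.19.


Approach: apply the crop water requirement relation, CWR = ET0 * Kc * days.
CWR = 5.14 * 1.19 * 13 = 79.5 mm
Therefore the crop water requirement = 79.5 mm.


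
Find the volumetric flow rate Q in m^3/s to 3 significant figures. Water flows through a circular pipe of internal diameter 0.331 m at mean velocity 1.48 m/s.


Approach: apply the continuity equation for pipe flow, Q = A * v with A = pi*(D/2)^2.
A = pi*(0.331/2)^2 = 0.086049 m^2
Q = 0.086049 * 1.48 = 0.127 m^3/s
Therefore the volumetric flow rate Q = 0.127 m^3/s.


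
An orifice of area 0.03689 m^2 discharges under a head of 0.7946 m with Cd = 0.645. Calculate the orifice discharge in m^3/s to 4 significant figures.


Approach: apply the orifice equation, Q = Cd*A*sqrt(2*g*h).
Q = 0.645 * 0.03689 * sqrt(2*9.81*0.7946) = 0.09395 m^3/s
Therefore the orifice discharge = 0.09395 m^3/s.


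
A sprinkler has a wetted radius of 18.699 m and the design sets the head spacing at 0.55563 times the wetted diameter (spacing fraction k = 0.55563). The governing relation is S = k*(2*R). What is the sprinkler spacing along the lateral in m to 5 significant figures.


S = 0.55563 * (2 * 18.699) = 20.779 m
Therefore the sprinkler spacing along the lateral = 20.779 m.


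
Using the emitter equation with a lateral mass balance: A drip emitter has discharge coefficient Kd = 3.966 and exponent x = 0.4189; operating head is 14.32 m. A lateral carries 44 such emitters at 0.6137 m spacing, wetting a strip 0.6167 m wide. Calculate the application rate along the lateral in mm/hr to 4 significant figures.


Approach: apply the emitter equation with a lateral mass balance, q = Kd*h^x; Q = n*q; rate = Q/(n*spacing*width).
Step 1 — single emitter flow (q = Kd*h^x):
  q = 3.966 * 14.32^0.4189 = 12.0942 L/hr
Step 2 — total lateral flow: Q = 44 * 12.0942 = 532.145 L/hr
Step 3 — wetted area: A = 44 * 0.6137 * 0.6167 = 16.6526 m^2
Step 4 — application rate: Q/A = 532.145/16.6526 = 31.96 mm/hr
Therefore the application rate along the lateral = 31.96 mm/hr.


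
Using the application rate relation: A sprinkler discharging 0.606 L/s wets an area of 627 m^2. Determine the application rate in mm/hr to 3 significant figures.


Approach: apply the application rate relation, rate = (Q/A)*3600.
rate = (0.606 / 627) * 3600 = 3.48 mm/hr
Therefore the application rate = 3.48 mm/hr.


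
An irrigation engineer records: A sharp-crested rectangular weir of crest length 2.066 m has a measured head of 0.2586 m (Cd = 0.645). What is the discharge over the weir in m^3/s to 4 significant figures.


Approach: apply the rectangular weir equation, Q = (2/3)*Cd*L*sqrt(2g)*H^1.5.
Q = (2/3)*0.645*2.066*sqrt(2*9.81)*0.2586^1.5 = 0.5175 m^3/s
Therefore the discharge over the weir = 0.5175 m^3/s.


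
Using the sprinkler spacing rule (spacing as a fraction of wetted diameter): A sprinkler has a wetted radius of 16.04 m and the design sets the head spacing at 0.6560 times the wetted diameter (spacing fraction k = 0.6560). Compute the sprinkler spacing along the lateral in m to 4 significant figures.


Approach: apply the sprinkler spacing rule (spacing as a fraction of wetted diameter), S = k*(2*R).
S = 0.6560 * (2 * 16.04) = 21.04 m
Therefore the sprinkler spacing along the lateral = 21.04 m.


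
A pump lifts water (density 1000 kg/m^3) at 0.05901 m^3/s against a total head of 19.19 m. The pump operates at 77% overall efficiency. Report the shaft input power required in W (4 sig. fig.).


Approach: apply hydraulic power then efficiency conversion, P = rho*g*Q*H; P_in = P/eta.
Step 1 — hydraulic power (P = rho*g*Q*H):
  P = 1000 * 9.81 * 0.05901 * 19.19 = 11108.9 W
Step 2 — input power: P_in = P/eta = 11108.9 / 0.77 = 14430 W
Therefore the shaft input power required = 14430 W.


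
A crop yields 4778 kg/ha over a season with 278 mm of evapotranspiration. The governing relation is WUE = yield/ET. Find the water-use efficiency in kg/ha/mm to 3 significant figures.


WUE = 4778 / 278 = 17.2 kg/ha/mm
Therefore the water-use efficiency = 17.2 kg/ha/mm.


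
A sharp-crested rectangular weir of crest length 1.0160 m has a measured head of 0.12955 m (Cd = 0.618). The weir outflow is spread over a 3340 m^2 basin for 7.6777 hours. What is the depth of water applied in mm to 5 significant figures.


Approach: apply the rectangular weir equation with a volume-to-depth conversion, Q = (2/3)*Cd*L*sqrt(2g)*H^1.5; d = Q*t/A * 1000.
Step 1 — weir discharge:
  Q = (2/3)*0.618*1.0160*sqrt(2*9.81)*0.12955^1.5 = 0.08645628 m^3/s
Step 2 — volume: V = 0.08645628 * 7.6777*3600 = 2389.627 m^3
Step 3 — depth: d = V/A * 1000 = 2389.627/3340 * 1000 = 715.46 mm
Therefore the depth of water applied = 715.46 mm.


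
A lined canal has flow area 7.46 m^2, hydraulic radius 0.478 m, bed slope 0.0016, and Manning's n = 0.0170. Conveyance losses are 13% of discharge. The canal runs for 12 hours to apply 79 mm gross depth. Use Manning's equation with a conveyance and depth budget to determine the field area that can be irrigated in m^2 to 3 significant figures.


Approach: apply Manning's equation with a conveyance and depth budget, Q = (1/n)*A*R^(2/3)*S^(1/2); Q_field = Q*(1-loss); Area = Q_field*t/(d/1000).
Step 1 — canal discharge (Manning's equation):
  Q = (1/0.0170) * 7.46 * 0.478^(2/3) * 0.0016^(1/2) = 10.731 m^3/s
Step 2 — delivered flow: Q_field = 10.731*(1 - 13/100) = 9.3359 m^3/s
Step 3 — volume delivered: V = 9.3359 * 12*3600 = 403310 m^3
Step 4 — area served: A = V / (depth/1000) = 403310 / 0.079 = 5110000 m^2
Therefore the field area that can be irrigated = 5110000 m^2.


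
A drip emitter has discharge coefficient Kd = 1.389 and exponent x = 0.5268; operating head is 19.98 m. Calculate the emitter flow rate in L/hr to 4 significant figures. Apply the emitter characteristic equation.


Approach: apply the emitter characteristic equation, q = Kd * h^x.
q = 1.389 * 19.98^0.5268 = 6.728 L/hr
Therefore the emitter flow rate = 6.728 L/hr.


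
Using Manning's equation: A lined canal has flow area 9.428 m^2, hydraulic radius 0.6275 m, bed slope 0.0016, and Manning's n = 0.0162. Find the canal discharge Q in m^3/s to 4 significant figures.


Approach: apply Manning's equation, Q = (1/n)*A*R^(2/3)*S^(1/2).
Q = (1/0.0162) * 9.428 * 0.6275^(2/3) * 0.0016^(1/2) = 17.06 m^3/s
Therefore the canal discharge Q = 17.06 m^3/s.


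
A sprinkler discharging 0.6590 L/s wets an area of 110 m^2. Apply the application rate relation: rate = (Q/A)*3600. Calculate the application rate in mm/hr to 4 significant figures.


rate = (0.6590 / 110) * 3600 = 21.57 mm/hr
Therefore the application rate = 21.57 mm/hr.


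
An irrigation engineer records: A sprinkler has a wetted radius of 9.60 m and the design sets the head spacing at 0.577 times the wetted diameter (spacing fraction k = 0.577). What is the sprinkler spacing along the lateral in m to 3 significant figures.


Approach: apply the sprinkler spacing rule (spacing as a fraction of wetted diameter), S = k*(2*R).
S = 0.577 * (2 * 9.60) = 11.1 m
Therefore the sprinkler spacing along the lateral = 11.1 m.


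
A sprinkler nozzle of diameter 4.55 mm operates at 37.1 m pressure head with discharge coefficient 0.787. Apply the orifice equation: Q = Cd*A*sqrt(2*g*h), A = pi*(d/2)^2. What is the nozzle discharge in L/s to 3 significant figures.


A = pi*(4.55e-3/2)^2 = 1.6260e-05 m^2
Q = 0.787 * 1.6260e-05 * sqrt(2*9.81*37.1) * 1000 = 0.345 L/s
Therefore the nozzle discharge = 0.345 L/s.


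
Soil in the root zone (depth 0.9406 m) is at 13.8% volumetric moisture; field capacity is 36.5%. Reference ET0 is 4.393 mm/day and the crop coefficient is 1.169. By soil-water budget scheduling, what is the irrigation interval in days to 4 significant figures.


Approach: apply soil-water budget scheduling, SMD = (FC-theta)/100*depth*1000; ETc = ET0*Kc; interval = SMD/ETc.
Step 1 — soil moisture deficit:
  SMD = (36.5 - 13.8)/100 * 0.9406 * 1000 = 213.516 mm
Step 2 — daily crop ET (ETc = ET0*Kc):
  ETc = 4.393 * 1.169 = 5.13542 mm/day
Step 3 — irrigation interval (SMD/ETc):
  interval = 213.516 / 5.13542 = 41.58 days
Therefore the irrigation interval = 41.58 days.


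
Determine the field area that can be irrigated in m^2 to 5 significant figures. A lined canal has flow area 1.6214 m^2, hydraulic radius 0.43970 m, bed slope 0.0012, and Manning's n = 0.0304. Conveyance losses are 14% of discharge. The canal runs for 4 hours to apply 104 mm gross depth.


Approach: apply Manning's equation with a conveyance and depth budget, Q = (1/n)*A*R^(2/3)*S^(1/2); Q_field = Q*(1-loss); Area = Q_field*t/(d/1000).
Step 1 — canal discharge (Manning's equation):
  Q = (1/0.0304) * 1.6214 * 0.43970^(2/3) * 0.0012^(1/2) = 1.068345 m^3/s
Step 2 — delivered flow: Q_field = 1.068345*(1 - 14/100) = 0.9187767 m^3/s
Step 3 — volume delivered: V = 0.9187767 * 4*3600 = 13230.38 m^3
Step 4 — area served: A = V / (depth/1000) = 13230.38 / 0.104 = 127220 m^2
Therefore the field area that can be irrigated = 127220 m^2.


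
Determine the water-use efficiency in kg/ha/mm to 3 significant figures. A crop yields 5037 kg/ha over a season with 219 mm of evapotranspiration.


Approach: apply the water-use efficiency ratio, WUE = yield/ET.
WUE = 5037 / 219 = 23.0 kg/ha/mm
Therefore the water-use efficiency = 23.0 kg/ha/mm.


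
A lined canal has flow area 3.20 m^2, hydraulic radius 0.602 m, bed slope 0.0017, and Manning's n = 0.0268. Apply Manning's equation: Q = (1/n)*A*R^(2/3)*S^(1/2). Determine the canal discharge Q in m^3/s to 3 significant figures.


Q = (1/0.0268) * 3.20 * 0.602^(2/3) * 0.0017^(1/2) = 3.51 m^3/s
Therefore the canal discharge Q = 3.51 m^3/s.


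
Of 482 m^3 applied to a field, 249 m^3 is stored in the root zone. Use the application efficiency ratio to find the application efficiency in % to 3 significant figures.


Approach: apply the application efficiency ratio, Ea = (stored/applied)*100.
Ea = (249/482)*100 = 51.7 %
Therefore the application efficiency = 51.7 %.


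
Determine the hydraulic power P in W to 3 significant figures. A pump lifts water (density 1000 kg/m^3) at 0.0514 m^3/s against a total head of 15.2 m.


Approach: apply the hydraulic power relation, P = rho*g*Q*H.
P = 1000 * 9.81 * 0.0514 * 15.2 = 7660 W
Therefore the hydraulic power P = 7660 W.


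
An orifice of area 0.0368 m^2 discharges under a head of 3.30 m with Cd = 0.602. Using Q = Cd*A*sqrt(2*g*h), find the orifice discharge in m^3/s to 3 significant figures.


Q = 0.602 * 0.0368 * sqrt(2*9.81*3.30) = 0.178 m^3/s
Therefore the orifice discharge = 0.178 m^3/s.


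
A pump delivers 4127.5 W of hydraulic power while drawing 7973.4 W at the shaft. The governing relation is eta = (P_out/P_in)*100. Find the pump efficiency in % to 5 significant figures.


eta = (4127.5 / 7973.4) * 100 = 51.766 %
Therefore the pump efficiency = 51.766 %.


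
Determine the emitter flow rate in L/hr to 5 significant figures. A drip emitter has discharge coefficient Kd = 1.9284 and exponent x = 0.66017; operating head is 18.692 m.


Approach: apply the emitter characteristic equation, q = Kd * h^x.
q = 1.9284 * 18.692^0.66017 = 13.326 L/hr
Therefore the emitter flow rate = 13.326 L/hr.


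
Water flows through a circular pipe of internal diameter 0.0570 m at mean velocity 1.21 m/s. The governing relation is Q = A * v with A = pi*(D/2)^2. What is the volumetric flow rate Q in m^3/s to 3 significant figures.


A = pi*(0.0570/2)^2 = 0.0025518 m^2
Q = 0.0025518 * 1.21 = 0.00309 m^3/s
Therefore the volumetric flow rate Q = 0.00309 m^3/s.


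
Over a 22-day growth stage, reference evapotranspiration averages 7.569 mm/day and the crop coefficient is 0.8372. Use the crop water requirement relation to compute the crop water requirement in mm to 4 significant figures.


Approach: apply the crop water requirement relation, CWR = ET0 * Kc * days.
CWR = 7.569 * 0.8372 * 22 = 139.4 mm
Therefore the crop water requirement = 139.4 mm.


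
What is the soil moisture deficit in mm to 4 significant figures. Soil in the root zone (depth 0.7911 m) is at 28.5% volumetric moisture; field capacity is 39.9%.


Approach: apply the soil moisture deficit relation, SMD = (FC - theta)/100 * depth * 1000.
SMD = (39.9 - 28.5)/100 * 0.7911 * 1000 = 90.19 mm
Therefore the soil moisture deficit = 90.19 mm.


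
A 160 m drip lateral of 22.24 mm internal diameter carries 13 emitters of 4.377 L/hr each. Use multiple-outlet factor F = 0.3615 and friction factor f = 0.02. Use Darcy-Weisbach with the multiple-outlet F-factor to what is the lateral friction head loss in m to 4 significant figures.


Approach: apply Darcy-Weisbach with the multiple-outlet F-factor, Q = n*q/(3600*1000) m^3/s; v = Q/A; hf = F*f*(L/D)*(v^2/(2g)).
Q = 13*4.377/(3600*1000) = 1.58058e-05 m^3/s
A = pi*(22.24e-3/2)^2 = 3.88472e-04 m^2, so v = Q/A = 0.0406872 m/s
hf = 0.3615*0.02*(160/0.02224)*(0.0406872^2/(2*9.81)) = 0.004389 m
Therefore the lateral friction head loss = 0.004389 m.


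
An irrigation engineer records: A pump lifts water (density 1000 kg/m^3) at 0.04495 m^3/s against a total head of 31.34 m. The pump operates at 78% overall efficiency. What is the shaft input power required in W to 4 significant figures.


Approach: apply hydraulic power then efficiency conversion, P = rho*g*Q*H; P_in = P/eta.
Step 1 — hydraulic power (P = rho*g*Q*H):
  P = 1000 * 9.81 * 0.04495 * 31.34 = 13819.7 W
Step 2 — input power: P_in = P/eta = 13819.7 / 0.78 = 17720 W
Therefore the shaft input power required = 17720 W.


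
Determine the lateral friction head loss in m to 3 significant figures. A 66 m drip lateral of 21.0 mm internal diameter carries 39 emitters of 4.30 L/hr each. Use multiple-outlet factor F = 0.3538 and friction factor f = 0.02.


Approach: apply Darcy-Weisbach with the multiple-outlet F-factor, Q = n*q/(3600*1000) m^3/s; v = Q/A; hf = F*f*(L/D)*(v^2/(2g)).
Q = 39*4.30/(3600*1000) = 4.6583e-05 m^3/s
A = pi*(21.0e-3/2)^2 = 3.4636e-04 m^2, so v = Q/A = 0.13449 m/s
hf = 0.3538*0.02*(66/0.0210)*(0.13449^2/(2*9.81)) = 0.0205 m
Therefore the lateral friction head loss = 0.0205 m.


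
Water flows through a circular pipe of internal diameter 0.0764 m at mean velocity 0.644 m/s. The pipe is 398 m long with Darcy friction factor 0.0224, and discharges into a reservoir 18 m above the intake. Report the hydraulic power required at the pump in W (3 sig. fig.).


Approach: apply continuity + Darcy-Weisbach + hydraulic power, Q = A*v; hf = f*(L/D)*(v^2/(2g)); H = static + hf; P = rho*g*Q*H.
Step 1 — flow rate (continuity, Q = A*v):
  A = pi*(0.0764/2)^2 = 0.0045843 m^2
  Q = 0.0045843 * 0.644 = 0.0029523 m^3/s
Step 2 — friction head loss (Darcy-Weisbach):
  hf = 0.0224 * (398/0.0764) * (0.644^2 / (2*9.81))
  hf = 2.4667 m
Step 3 — total head: H = 18 + 2.4667 = 20.467 m
Step 4 — hydraulic power (P = rho*g*Q*H):
  P = 1000 * 9.81 * 0.0029523 * 20.467 = 593 W
Therefore the hydraulic power required at the pump = 593 W.


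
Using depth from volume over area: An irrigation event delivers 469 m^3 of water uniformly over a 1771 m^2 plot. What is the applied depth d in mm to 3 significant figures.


Approach: apply depth from volume over area, d = (V/A)*1000.
d = (469 / 1771) * 1000 = 265 mm
Therefore the applied depth d = 265 mm.


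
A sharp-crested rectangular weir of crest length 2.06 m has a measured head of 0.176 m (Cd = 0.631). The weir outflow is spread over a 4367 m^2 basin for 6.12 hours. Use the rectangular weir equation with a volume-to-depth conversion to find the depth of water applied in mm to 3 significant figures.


Approach: apply the rectangular weir equation with a volume-to-depth conversion, Q = (2/3)*Cd*L*sqrt(2g)*H^1.5; d = Q*t/A * 1000.
Step 1 — weir discharge:
  Q = (2/3)*0.631*2.06*sqrt(2*9.81)*0.176^1.5 = 0.28342 m^3/s
Step 2 — volume: V = 0.28342 * 6.12*3600 = 6244.2 m^3
Step 3 — depth: d = V/A * 1000 = 6244.2/4367 * 1000 = 1430 mm
Therefore the depth of water applied = 1430 mm.


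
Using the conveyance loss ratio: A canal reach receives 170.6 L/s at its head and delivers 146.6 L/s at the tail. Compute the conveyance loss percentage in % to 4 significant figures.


Approach: apply the conveyance loss ratio, loss% = ((Q_head - Q_tail)/Q_head)*100.
loss = ((170.6 - 146.6)/170.6)*100 = 14.07 %
Therefore the conveyance loss percentage = 14.07 %.


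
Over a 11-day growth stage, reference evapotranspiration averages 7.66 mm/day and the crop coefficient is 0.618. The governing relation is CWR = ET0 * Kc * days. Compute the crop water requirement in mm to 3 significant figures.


CWR = 7.66 * 0.618 * 11 = 52.1 mm
Therefore the crop water requirement = 52.1 mm.


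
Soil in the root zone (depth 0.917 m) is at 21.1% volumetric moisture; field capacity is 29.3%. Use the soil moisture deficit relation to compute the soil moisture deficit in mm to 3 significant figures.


Approach: apply the soil moisture deficit relation, SMD = (FC - theta)/100 * depth * 1000.
SMD = (29.3 - 21.1)/100 * 0.917 * 1000 = 75.2 mm
Therefore the soil moisture deficit = 75.2 mm.


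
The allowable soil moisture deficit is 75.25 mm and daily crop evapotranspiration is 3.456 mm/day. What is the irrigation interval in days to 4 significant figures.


Approach: apply the irrigation interval relation, interval = SMD / ETc.
interval = 75.25 / 3.456 = 21.77 days
Therefore the irrigation interval = 21.77 days.


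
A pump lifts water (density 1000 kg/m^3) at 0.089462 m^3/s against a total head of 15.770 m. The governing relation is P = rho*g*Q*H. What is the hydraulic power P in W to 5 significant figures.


P = 1000 * 9.81 * 0.089462 * 15.770 = 13840 W
Therefore the hydraulic power P = 13840 W.


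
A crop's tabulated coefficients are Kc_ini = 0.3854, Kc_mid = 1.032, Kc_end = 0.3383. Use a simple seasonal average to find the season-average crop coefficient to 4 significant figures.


Approach: apply a simple seasonal average, Kc_avg = (Kc_ini + Kc_mid + Kc_end)/3.
Kc_avg = (0.3854 + 1.032 + 0.3383)/3 = 0.5852
Therefore the season-average crop coefficient = 0.5852.


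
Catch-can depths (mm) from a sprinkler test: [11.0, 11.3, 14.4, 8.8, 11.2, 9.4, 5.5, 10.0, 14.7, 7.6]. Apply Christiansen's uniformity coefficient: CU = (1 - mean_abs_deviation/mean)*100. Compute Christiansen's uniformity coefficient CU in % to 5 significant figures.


mean = 10.39000 mm
mean |d_i - mean| = 2.130000 mm
CU = (1 - 2.130000/10.39000)*100 = 79.500 %
Therefore Christiansen's uniformity coefficient CU = 79.500 %.


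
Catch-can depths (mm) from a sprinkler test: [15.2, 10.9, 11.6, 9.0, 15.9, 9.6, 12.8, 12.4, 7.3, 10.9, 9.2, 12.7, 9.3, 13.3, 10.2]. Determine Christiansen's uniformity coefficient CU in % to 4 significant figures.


Approach: apply Christiansen's uniformity coefficient, CU = (1 - mean_abs_deviation/mean)*100.
mean = 11.3533 mm
mean |d_i - mean| = 1.92356 mm
CU = (1 - 1.92356/11.3533)*100 = 83.06 %
Therefore Christiansen's uniformity coefficient CU = 83.06 %.


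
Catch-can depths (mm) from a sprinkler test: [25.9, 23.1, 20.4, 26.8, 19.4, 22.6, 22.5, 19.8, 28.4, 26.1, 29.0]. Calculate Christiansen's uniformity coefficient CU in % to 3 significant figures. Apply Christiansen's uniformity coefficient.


Approach: apply Christiansen's uniformity coefficient, CU = (1 - mean_abs_deviation/mean)*100.
mean = 24.000 mm
mean |d_i - mean| = 2.9455 mm
CU = (1 - 2.9455/24.000)*100 = 87.7 %
Therefore Christiansen's uniformity coefficient CU = 87.7 %.


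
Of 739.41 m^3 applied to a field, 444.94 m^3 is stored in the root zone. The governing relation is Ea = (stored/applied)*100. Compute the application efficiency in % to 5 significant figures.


Ea = (444.94/739.41)*100 = 60.175 %
Therefore the application efficiency = 60.175 %.


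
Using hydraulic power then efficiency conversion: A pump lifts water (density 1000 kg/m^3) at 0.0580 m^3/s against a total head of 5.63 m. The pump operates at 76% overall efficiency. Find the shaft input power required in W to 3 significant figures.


Approach: apply hydraulic power then efficiency conversion, P = rho*g*Q*H; P_in = P/eta.
Step 1 — hydraulic power (P = rho*g*Q*H):
  P = 1000 * 9.81 * 0.0580 * 5.63 = 3203.4 W
Step 2 — input power: P_in = P/eta = 3203.4 / 0.76 = 4210 W
Therefore the shaft input power required = 4210 W.


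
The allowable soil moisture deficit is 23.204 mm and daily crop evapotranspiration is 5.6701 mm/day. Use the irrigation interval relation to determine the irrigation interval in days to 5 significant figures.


Approach: apply the irrigation interval relation, interval = SMD / ETc.
interval = 23.204 / 5.6701 = 4.0923 days
Therefore the irrigation interval = 4.0923 days.


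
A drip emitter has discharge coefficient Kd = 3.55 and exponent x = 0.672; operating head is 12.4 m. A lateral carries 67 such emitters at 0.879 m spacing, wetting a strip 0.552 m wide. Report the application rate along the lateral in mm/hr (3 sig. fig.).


Approach: apply the emitter equation with a lateral mass balance, q = Kd*h^x; Q = n*q; rate = Q/(n*spacing*width).
Step 1 — single emitter flow (q = Kd*h^x):
  q = 3.55 * 12.4^0.672 = 19.276 L/hr
Step 2 — total lateral flow: Q = 67 * 19.276 = 1291.5 L/hr
Step 3 — wetted area: A = 67 * 0.879 * 0.552 = 32.509 m^2
Step 4 — application rate: Q/A = 1291.5/32.509 = 39.7 mm/hr
Therefore the application rate along the lateral = 39.7 mm/hr.


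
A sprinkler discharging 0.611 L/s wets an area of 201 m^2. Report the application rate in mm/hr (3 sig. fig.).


Approach: apply the application rate relation, rate = (Q/A)*3600.
rate = (0.611 / 201) * 3600 = 10.9 mm/hr
Therefore the application rate = 10.9 mm/hr.


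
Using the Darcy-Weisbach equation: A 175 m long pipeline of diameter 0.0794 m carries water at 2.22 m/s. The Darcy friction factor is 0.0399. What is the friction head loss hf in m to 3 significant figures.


Approach: apply the Darcy-Weisbach equation, hf = f*(L/D)*(v^2/(2g)).
hf = 0.0399 * (175/0.0794) * (2.22^2 / (2*9.81))
hf = 22.1 m
Therefore the friction head loss hf = 22.1 m.


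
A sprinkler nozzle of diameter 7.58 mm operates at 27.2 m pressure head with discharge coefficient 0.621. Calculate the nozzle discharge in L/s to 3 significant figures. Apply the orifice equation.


Approach: apply the orifice equation, Q = Cd*A*sqrt(2*g*h), A = pi*(d/2)^2.
A = pi*(7.58e-3/2)^2 = 4.5126e-05 m^2
Q = 0.621 * 4.5126e-05 * sqrt(2*9.81*27.2) * 1000 = 0.647 L/s
Therefore the nozzle discharge = 0.647 L/s.


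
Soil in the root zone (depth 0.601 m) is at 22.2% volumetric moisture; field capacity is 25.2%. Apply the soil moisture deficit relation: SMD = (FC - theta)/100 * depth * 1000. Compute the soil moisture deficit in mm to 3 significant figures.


SMD = (25.2 - 22.2)/100 * 0.601 * 1000 = 18.0 mm
Therefore the soil moisture deficit = 18.0 mm.


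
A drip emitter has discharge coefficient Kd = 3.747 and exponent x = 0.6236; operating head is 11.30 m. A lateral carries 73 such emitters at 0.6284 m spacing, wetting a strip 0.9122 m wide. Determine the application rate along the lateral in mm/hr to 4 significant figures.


Approach: apply the emitter equation with a lateral mass balance, q = Kd*h^x; Q = n*q; rate = Q/(n*spacing*width).
Step 1 — single emitter flow (q = Kd*h^x):
  q = 3.747 * 11.30^0.6236 = 16.9974 L/hr
Step 2 — total lateral flow: Q = 73 * 16.9974 = 1240.81 L/hr
Step 3 — wetted area: A = 73 * 0.6284 * 0.9122 = 41.8455 m^2
Step 4 — application rate: Q/A = 1240.81/41.8455 = 29.65 mm/hr
Therefore the application rate along the lateral = 29.65 mm/hr.


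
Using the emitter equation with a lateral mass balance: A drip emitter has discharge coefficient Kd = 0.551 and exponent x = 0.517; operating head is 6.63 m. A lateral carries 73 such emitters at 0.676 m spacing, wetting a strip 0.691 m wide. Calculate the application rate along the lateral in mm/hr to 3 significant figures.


Approach: apply the emitter equation with a lateral mass balance, q = Kd*h^x; Q = n*q; rate = Q/(n*spacing*width).
Step 1 — single emitter flow (q = Kd*h^x):
  q = 0.551 * 6.63^0.517 = 1.4651 L/hr
Step 2 — total lateral flow: Q = 73 * 1.4651 = 106.95 L/hr
Step 3 — wetted area: A = 73 * 0.676 * 0.691 = 34.099 m^2
Step 4 — application rate: Q/A = 106.95/34.099 = 3.14 mm/hr
Therefore the application rate along the lateral = 3.14 mm/hr.


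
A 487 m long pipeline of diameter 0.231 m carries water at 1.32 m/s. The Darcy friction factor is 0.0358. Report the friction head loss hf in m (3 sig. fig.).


Approach: apply the Darcy-Weisbach equation, hf = f*(L/D)*(v^2/(2g)).
hf = 0.0358 * (487/0.231) * (1.32^2 / (2*9.81))
hf = 6.70 m
Therefore the friction head loss hf = 6.70 m.


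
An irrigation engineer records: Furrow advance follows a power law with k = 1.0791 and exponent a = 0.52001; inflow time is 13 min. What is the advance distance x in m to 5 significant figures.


Approach: apply the power-law advance function, x = k*t^a.
x = 1.0791 * 13^0.52001 = 4.0957 m
Therefore the advance distance x = 4.0957 m.


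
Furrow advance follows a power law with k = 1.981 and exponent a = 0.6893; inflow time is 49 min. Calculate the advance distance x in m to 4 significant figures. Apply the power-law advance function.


Approach: apply the power-law advance function, x = k*t^a.
x = 1.981 * 49^0.6893 = 28.97 m
Therefore the advance distance x = 28.97 m.


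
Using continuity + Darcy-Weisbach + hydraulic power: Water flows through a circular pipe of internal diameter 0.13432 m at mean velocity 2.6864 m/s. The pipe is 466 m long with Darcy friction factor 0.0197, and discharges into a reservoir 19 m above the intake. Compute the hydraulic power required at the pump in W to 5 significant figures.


Approach: apply continuity + Darcy-Weisbach + hydraulic power, Q = A*v; hf = f*(L/D)*(v^2/(2g)); H = static + hf; P = rho*g*Q*H.
Step 1 — flow rate (continuity, Q = A*v):
  A = pi*(0.13432/2)^2 = 0.01417005 m^2
  Q = 0.01417005 * 2.6864 = 0.03806641 m^3/s
Step 2 — friction head loss (Darcy-Weisbach):
  hf = 0.0197 * (466/0.13432) * (2.6864^2 / (2*9.81))
  hf = 25.13934 m
Step 3 — total head: H = 19 + 25.13934 = 44.13934 m
Step 4 — hydraulic power (P = rho*g*Q*H):
  P = 1000 * 9.81 * 0.03806641 * 44.13934 = 16483 W
Therefore the hydraulic power required at the pump = 16483 W.


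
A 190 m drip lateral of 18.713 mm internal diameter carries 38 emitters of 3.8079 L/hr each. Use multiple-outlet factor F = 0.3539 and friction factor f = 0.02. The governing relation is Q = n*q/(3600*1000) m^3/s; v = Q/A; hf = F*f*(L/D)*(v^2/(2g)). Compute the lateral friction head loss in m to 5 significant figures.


Q = 38*3.8079/(3600*1000) = 4.019450e-05 m^3/s
A = pi*(18.713e-3/2)^2 = 2.750279e-04 m^2, so v = Q/A = 0.1461470 m/s
hf = 0.3539*0.02*(190/0.018713)*(0.1461470^2/(2*9.81)) = 0.078235 m
Therefore the lateral friction head loss = 0.078235 m.


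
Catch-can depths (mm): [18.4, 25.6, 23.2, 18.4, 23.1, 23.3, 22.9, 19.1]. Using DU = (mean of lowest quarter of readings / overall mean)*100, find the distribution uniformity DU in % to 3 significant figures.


sorted lowest 2 of 8: [18.4, 18.4] -> mean = 18.400 mm
overall mean = 21.750 mm
DU = (18.400/21.750)*100 = 84.6 %
Therefore the distribution uniformity DU = 84.6 %.


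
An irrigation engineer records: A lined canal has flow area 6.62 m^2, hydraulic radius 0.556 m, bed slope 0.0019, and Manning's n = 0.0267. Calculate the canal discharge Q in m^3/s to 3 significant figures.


Approach: apply Manning's equation, Q = (1/n)*A*R^(2/3)*S^(1/2).
Q = (1/0.0267) * 6.62 * 0.556^(2/3) * 0.0019^(1/2) = 7.31 m^3/s
Therefore the canal discharge Q = 7.31 m^3/s.


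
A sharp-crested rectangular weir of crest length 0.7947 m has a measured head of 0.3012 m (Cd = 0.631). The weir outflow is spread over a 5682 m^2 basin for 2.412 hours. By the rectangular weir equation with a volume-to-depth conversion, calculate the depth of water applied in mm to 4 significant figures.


Approach: apply the rectangular weir equation with a volume-to-depth conversion, Q = (2/3)*Cd*L*sqrt(2g)*H^1.5; d = Q*t/A * 1000.
Step 1 — weir discharge:
  Q = (2/3)*0.631*0.7947*sqrt(2*9.81)*0.3012^1.5 = 0.244778 m^3/s
Step 2 — volume: V = 0.244778 * 2.412*3600 = 2125.46 m^3
Step 3 — depth: d = V/A * 1000 = 2125.46/5682 * 1000 = 374.1 mm
Therefore the depth of water applied = 374.1 mm.


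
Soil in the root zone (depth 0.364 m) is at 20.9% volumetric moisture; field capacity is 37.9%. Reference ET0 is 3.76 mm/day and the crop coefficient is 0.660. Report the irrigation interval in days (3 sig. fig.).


Approach: apply soil-water budget scheduling, SMD = (FC-theta)/100*depth*1000; ETc = ET0*Kc; interval = SMD/ETc.
Step 1 — soil moisture deficit:
  SMD = (37.9 - 20.9)/100 * 0.364 * 1000 = 61.880 mm
Step 2 — daily crop ET (ETc = ET0*Kc):
  ETc = 3.76 * 0.660 = 2.4816 mm/day
Step 3 — irrigation interval (SMD/ETc):
  interval = 61.880 / 2.4816 = 24.9 days
Therefore the irrigation interval = 24.9 days.


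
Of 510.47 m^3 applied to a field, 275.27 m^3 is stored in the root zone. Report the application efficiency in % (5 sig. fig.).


Approach: apply the application efficiency ratio, Ea = (stored/applied)*100.
Ea = (275.27/510.47)*100 = 53.925 %
Therefore the application efficiency = 53.925 %.


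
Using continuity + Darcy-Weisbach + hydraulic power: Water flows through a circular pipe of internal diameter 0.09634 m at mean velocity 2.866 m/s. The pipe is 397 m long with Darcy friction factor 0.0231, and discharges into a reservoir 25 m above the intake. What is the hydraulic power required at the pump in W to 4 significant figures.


Approach: apply continuity + Darcy-Weisbach + hydraulic power, Q = A*v; hf = f*(L/D)*(v^2/(2g)); H = static + hf; P = rho*g*Q*H.
Step 1 — flow rate (continuity, Q = A*v):
  A = pi*(0.09634/2)^2 = 0.00728959 m^2
  Q = 0.00728959 * 2.866 = 0.0208920 m^3/s
Step 2 — friction head loss (Darcy-Weisbach):
  hf = 0.0231 * (397/0.09634) * (2.866^2 / (2*9.81))
  hf = 39.8519 m
Step 3 — total head: H = 25 + 39.8519 = 64.8519 m
Step 4 — hydraulic power (P = rho*g*Q*H):
  P = 1000 * 9.81 * 0.0208920 * 64.8519 = 13290 W
Therefore the hydraulic power required at the pump = 13290 W.


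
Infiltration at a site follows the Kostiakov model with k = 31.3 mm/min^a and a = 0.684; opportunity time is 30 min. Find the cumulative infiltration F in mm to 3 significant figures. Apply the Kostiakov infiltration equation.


Approach: apply the Kostiakov infiltration equation, F = k*t^a.
F = 31.3 * 30^0.684 = 321 mm
Therefore the cumulative infiltration F = 321 mm.


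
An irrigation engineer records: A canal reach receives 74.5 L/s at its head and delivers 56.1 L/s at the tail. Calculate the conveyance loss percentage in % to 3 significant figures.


Approach: apply the conveyance loss ratio, loss% = ((Q_head - Q_tail)/Q_head)*100.
loss = ((74.5 - 56.1)/74.5)*100 = 24.7 %
Therefore the conveyance loss percentage = 24.7 %.


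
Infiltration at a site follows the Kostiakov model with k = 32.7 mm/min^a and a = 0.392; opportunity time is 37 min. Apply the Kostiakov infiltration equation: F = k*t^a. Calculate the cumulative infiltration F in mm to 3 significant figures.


F = 32.7 * 37^0.392 = 135 mm
Therefore the cumulative infiltration F = 135 mm.
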